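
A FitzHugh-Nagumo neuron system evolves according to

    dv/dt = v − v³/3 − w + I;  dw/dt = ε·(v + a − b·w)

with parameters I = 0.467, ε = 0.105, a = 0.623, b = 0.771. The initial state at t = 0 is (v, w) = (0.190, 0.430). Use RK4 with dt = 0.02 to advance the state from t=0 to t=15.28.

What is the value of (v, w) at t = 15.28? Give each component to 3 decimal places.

t=0.000: state=(0.190, 0.430)
step 1 (dt=0.02): k1=(0.225, 0.051), k2=(0.226, 0.051), k3=(0.226, 0.051), k4=(0.228, 0.051); state += dt/6·(k1+2k2+2k3+k4)
t=0.020: state=(0.195, 0.431)
t=0.040: state=(0.199, 0.432)
t=0.060: state=(0.204, 0.433)
continuing one RK4 step at a time; state shown every 25 steps (Δt=0.5):
t=0.500: state=(0.326, 0.458)
t=1.000: state=(0.517, 0.493)
t=1.500: state=(0.767, 0.539)
t=2.000: state=(1.044, 0.596)
t=2.500: state=(1.278, 0.665)
t=3.000: state=(1.421, 0.740)
t=3.500: state=(1.479, 0.818)
t=4.000: state=(1.482, 0.894)
t=4.500: state=(1.455, 0.966)
t=5.000: state=(1.414, 1.034)
t=5.500: state=(1.362, 1.096)
t=6.000: state=(1.304, 1.153)
t=6.500: state=(1.241, 1.205)
t=7.000: state=(1.170, 1.251)
t=7.500: state=(1.092, 1.292)
t=8.000: state=(1.002, 1.327)
t=8.500: state=(0.897, 1.355)
t=9.000: state=(0.767, 1.376)
t=9.500: state=(0.597, 1.389)
t=10.000: state=(0.357, 1.391)
t=10.500: state=(-0.010, 1.377)
t=11.000: state=(-0.590, 1.340)
t=11.500: state=(-1.321, 1.270)
t=12.000: state=(-1.803, 1.169)
t=12.500: state=(-1.942, 1.058)
t=13.000: state=(-1.948, 0.947)
t=13.500: state=(-1.921, 0.842)
t=14.000: state=(-1.886, 0.743)
t=14.500: state=(-1.849, 0.649)
t=15.000: state=(-1.811, 0.562)
t=15.280: state=(-1.790, 0.515)

(v, w) = (-1.790, 0.515)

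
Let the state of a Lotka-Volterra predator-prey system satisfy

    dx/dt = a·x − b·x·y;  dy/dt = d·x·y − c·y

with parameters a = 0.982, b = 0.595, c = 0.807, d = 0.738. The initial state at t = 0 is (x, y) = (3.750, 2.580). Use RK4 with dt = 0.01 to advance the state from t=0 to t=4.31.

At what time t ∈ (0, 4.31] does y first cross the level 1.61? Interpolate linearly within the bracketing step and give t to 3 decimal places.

t = 2.829

t=0.000: state=(3.750, 2.580)
step 1 (dt=0.01): k1=(-2.074, 5.058), k2=(-2.125, 5.088), k3=(-2.125, 5.088), k4=(-2.175, 5.117); state += dt/6·(k1+2k2+2k3+k4)
t=0.010: state=(3.729, 2.631)
t=0.020: state=(3.706, 2.682)
t=0.030: state=(3.683, 2.734)
continuing one RK4 step at a time; state shown every 20 steps (Δt=0.2):
t=0.200: state=(3.150, 3.669)
t=0.400: state=(2.326, 4.682)
t=0.600: state=(1.556, 5.295)
t=0.800: state=(0.996, 5.424)
t=1.000: state=(0.643, 5.198)
t=1.200: state=(0.432, 4.782)
t=1.400: state=(0.306, 4.293)
t=1.600: state=(0.230, 3.799)
t=1.800: state=(0.183, 3.332)
t=2.000: state=(0.154, 2.906)
t=2.200: state=(0.136, 2.526)
t=2.400: state=(0.125, 2.191)
t=2.600: state=(0.119, 1.899)
t=2.800: state=(0.117, 1.644)
t=2.820: state=(0.117, 1.620)
next step: t=2.830: state=(0.117, 1.609) — y has crossed 1.61
linear interpolation between t=2.820 (1.62041) and t=2.830 (1.60878) → t≈2.829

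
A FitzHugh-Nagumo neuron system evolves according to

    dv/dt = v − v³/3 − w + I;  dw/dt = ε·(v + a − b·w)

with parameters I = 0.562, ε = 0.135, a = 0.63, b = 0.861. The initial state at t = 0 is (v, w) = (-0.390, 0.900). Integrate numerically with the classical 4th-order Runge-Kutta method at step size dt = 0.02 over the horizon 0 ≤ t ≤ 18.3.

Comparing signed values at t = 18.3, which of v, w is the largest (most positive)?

t=0.000: state=(-0.390, 0.900)
step 1 (dt=0.02): k1=(-0.708, -0.072), k2=(-0.713, -0.073), k3=(-0.714, -0.073), k4=(-0.719, -0.074); state += dt/6·(k1+2k2+2k3+k4)
t=0.020: state=(-0.404, 0.899)
t=0.040: state=(-0.419, 0.897)
t=0.060: state=(-0.433, 0.896)
continuing one RK4 step at a time; state shown every 50 steps (Δt=1):
t=1.000: state=(-1.255, 0.777)
t=2.000: state=(-1.684, 0.576)
t=3.000: state=(-1.673, 0.378)
t=4.000: state=(-1.585, 0.209)
t=5.000: state=(-1.487, 0.071)
t=6.000: state=(-1.385, -0.040)
t=7.000: state=(-1.281, -0.125)
t=8.000: state=(-1.171, -0.187)
t=9.000: state=(-1.052, -0.228)
t=10.000: state=(-0.915, -0.248)
t=11.000: state=(-0.742, -0.247)
t=12.000: state=(-0.485, -0.218)
t=13.000: state=(0.006, -0.148)
t=14.000: state=(1.042, 0.010)
t=15.000: state=(1.771, 0.282)
t=16.000: state=(1.775, 0.560)
t=17.000: state=(1.669, 0.798)
t=18.000: state=(1.549, 0.996)
t=18.300: state=(1.511, 1.048)
compare at T: v=1.511, w=1.048

largest component: v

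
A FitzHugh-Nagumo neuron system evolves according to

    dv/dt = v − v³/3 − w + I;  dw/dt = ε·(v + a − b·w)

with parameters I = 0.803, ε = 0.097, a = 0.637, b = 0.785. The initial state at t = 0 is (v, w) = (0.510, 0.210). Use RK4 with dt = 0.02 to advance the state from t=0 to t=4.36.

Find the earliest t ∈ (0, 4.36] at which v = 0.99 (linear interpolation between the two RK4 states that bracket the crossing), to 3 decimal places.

t=0.000: state=(0.510, 0.210)
step 1 (dt=0.02): k1=(1.059, 0.095), k2=(1.066, 0.096), k3=(1.066, 0.096), k4=(1.072, 0.097); state += dt/6·(k1+2k2+2k3+k4)
t=0.020: state=(0.531, 0.212)
t=0.040: state=(0.553, 0.214)
t=0.060: state=(0.575, 0.216)
continuing one RK4 step at a time; state shown every 10 steps (Δt=0.2):
t=0.200: state=(0.734, 0.231)
t=0.400: state=(0.975, 0.256)
next step: t=0.420: state=(0.999, 0.259) — v has crossed 0.99
linear interpolation between t=0.400 (0.97455) and t=0.420 (0.99879) → t≈0.413

t = 0.413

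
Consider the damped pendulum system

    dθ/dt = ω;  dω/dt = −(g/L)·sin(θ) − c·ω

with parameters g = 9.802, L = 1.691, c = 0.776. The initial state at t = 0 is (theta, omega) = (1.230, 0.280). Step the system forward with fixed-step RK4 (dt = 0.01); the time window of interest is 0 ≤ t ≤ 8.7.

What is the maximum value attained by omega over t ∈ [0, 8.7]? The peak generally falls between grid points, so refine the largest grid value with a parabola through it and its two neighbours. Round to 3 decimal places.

t=0.000: state=(1.230, 0.280)
step 1 (dt=0.01): k1=(0.280, -5.680), k2=(0.252, -5.661), k3=(0.252, -5.661), k4=(0.223, -5.641); state += dt/6·(k1+2k2+2k3+k4)
t=0.010: state=(1.233, 0.223)
t=0.020: state=(1.234, 0.167)
t=0.030: state=(1.236, 0.111)
continuing one RK4 step at a time; state shown every 50 steps (Δt=0.5):
t=0.500: state=(0.762, -1.897)
t=1.000: state=(-0.269, -1.754)
t=1.500: state=(-0.694, 0.106)
t=2.000: state=(-0.287, 1.270)
t=2.500: state=(0.284, 0.769)
t=3.000: state=(0.375, -0.370)
t=3.500: state=(0.045, -0.763)
t=4.000: state=(-0.226, -0.226)
t=4.500: state=(-0.171, 0.376)
t=5.000: state=(0.047, 0.388)
t=5.500: state=(0.145, -0.015)
t=6.000: state=(0.058, -0.273)
t=6.500: state=(-0.063, -0.158)
t=7.000: state=(-0.078, 0.088)
t=7.500: state=(-0.005, 0.161)
t=8.000: state=(0.050, 0.040)
t=8.500: state=(0.034, -0.085)
t=8.700: state=(0.015, -0.099)
largest grid value and its neighbours: omega(2.080)=1.29860, omega(2.090)=1.29878, omega(2.100)=1.29822
parabola through these three points peaks at t≈2.087 with omega≈1.29880

max omega = 1.299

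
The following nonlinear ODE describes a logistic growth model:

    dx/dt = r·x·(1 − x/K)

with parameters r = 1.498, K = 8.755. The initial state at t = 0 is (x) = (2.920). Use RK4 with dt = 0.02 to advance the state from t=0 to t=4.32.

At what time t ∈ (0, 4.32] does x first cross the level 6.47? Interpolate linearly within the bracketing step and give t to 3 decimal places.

t=0.000: state=(2.920)
step 1 (dt=0.02): k1=(2.915), k2=(2.930), k3=(2.930), k4=(2.944); state += dt/6·(k1+2k2+2k3+k4)
t=0.020: state=(2.979)
t=0.040: state=(3.038)
t=0.060: state=(3.097)
continuing one RK4 step at a time; state shown every 10 steps (Δt=0.2):
t=0.200: state=(3.529)
t=0.400: state=(4.174)
t=0.600: state=(4.828)
t=0.800: state=(5.462)
t=1.000: state=(6.051)
t=1.140: state=(6.427)
next step: t=1.160: state=(6.478) — x has crossed 6.47
linear interpolation between t=1.140 (6.42688) and t=1.160 (6.47772) → t≈1.157

t = 1.157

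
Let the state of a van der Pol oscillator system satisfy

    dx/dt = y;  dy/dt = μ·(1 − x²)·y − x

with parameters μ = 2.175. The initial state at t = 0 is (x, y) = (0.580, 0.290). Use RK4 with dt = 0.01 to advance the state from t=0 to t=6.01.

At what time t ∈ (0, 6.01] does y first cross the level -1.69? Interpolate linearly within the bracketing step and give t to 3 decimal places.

t = 1.729

t=0.000: state=(0.580, 0.290)
step 1 (dt=0.01): k1=(0.290, -0.161), k2=(0.289, -0.165), k3=(0.289, -0.165), k4=(0.288, -0.169); state += dt/6·(k1+2k2+2k3+k4)
t=0.010: state=(0.583, 0.288)
t=0.020: state=(0.586, 0.287)
t=0.030: state=(0.589, 0.285)
continuing one RK4 step at a time; state shown every 20 steps (Δt=0.2):
t=0.200: state=(0.634, 0.242)
t=0.400: state=(0.675, 0.162)
t=0.600: state=(0.696, 0.050)
t=0.800: state=(0.693, -0.094)
t=1.000: state=(0.657, -0.272)
t=1.200: state=(0.580, -0.499)
t=1.400: state=(0.452, -0.808)
t=1.600: state=(0.247, -1.269)
t=1.720: state=(0.073, -1.657)
next step: t=1.730: state=(0.056, -1.694) — y has crossed -1.69
linear interpolation between t=1.720 (-1.65717) and t=1.730 (-1.69411) → t≈1.729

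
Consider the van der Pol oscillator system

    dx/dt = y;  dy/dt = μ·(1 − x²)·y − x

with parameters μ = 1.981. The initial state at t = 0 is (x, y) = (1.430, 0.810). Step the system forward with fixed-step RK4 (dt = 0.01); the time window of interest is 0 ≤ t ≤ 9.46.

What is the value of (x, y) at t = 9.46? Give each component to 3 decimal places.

t=0.000: state=(1.430, 0.810)
step 1 (dt=0.01): k1=(0.810, -3.107), k2=(0.794, -3.097), k3=(0.795, -3.096), k4=(0.779, -3.086); state += dt/6·(k1+2k2+2k3+k4)
t=0.010: state=(1.438, 0.779)
t=0.020: state=(1.446, 0.748)
t=0.030: state=(1.453, 0.718)
continuing one RK4 step at a time; state shown every 50 steps (Δt=0.5):
t=0.500: state=(1.535, -0.200)
t=1.000: state=(1.345, -0.522)
t=1.500: state=(1.010, -0.855)
t=2.000: state=(0.394, -1.806)
t=2.500: state=(-1.063, -3.738)
t=3.000: state=(-2.009, -0.199)
t=3.500: state=(-1.925, 0.317)
t=4.000: state=(-1.746, 0.394)
t=4.500: state=(-1.528, 0.487)
t=5.000: state=(-1.245, 0.664)
t=5.500: state=(-0.820, 1.121)
t=6.000: state=(0.059, 2.720)
t=6.500: state=(1.711, 2.240)
t=7.000: state=(2.007, -0.181)
t=7.500: state=(1.860, -0.352)
t=8.000: state=(1.666, -0.425)
t=8.500: state=(1.427, -0.541)
t=9.000: state=(1.104, -0.788)
t=9.460: state=(0.623, -1.420)

(x, y) = (0.623, -1.420)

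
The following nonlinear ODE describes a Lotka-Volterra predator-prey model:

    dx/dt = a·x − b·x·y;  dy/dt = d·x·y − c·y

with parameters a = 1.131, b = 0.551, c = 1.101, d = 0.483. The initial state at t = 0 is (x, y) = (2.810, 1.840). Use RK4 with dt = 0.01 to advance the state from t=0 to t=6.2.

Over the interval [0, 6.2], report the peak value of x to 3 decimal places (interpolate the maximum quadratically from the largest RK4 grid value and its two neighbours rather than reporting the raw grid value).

max x = 2.878

t=0.000: state=(2.810, 1.840)
step 1 (dt=0.01): k1=(0.329, 0.471), k2=(0.326, 0.474), k3=(0.326, 0.474), k4=(0.322, 0.476); state += dt/6·(k1+2k2+2k3+k4)
t=0.010: state=(2.813, 1.845)
t=0.020: state=(2.816, 1.850)
t=0.030: state=(2.820, 1.854)
continuing one RK4 step at a time; state shown every 25 steps (Δt=0.25):
t=0.250: state=(2.869, 1.970)
t=0.500: state=(2.873, 2.117)
t=0.750: state=(2.818, 2.268)
t=1.000: state=(2.709, 2.405)
t=1.250: state=(2.561, 2.511)
t=1.500: state=(2.392, 2.572)
t=1.750: state=(2.225, 2.581)
t=2.000: state=(2.073, 2.540)
t=2.250: state=(1.949, 2.458)
t=2.500: state=(1.856, 2.348)
t=2.750: state=(1.798, 2.222)
t=3.000: state=(1.772, 2.093)
t=3.250: state=(1.777, 1.968)
t=3.500: state=(1.812, 1.856)
t=3.750: state=(1.875, 1.760)
t=4.000: state=(1.963, 1.685)
t=4.250: state=(2.073, 1.632)
t=4.500: state=(2.201, 1.604)
t=4.750: state=(2.342, 1.602)
t=5.000: state=(2.489, 1.629)
t=5.250: state=(2.629, 1.685)
t=5.500: state=(2.750, 1.771)
t=5.750: state=(2.837, 1.885)
t=6.000: state=(2.877, 2.022)
t=6.200: state=(2.868, 2.142)
largest grid value and its neighbours: x(6.040)=2.87799, x(6.050)=2.87805, x(6.060)=2.87802
parabola through these three points peaks at t≈6.051 with x≈2.87805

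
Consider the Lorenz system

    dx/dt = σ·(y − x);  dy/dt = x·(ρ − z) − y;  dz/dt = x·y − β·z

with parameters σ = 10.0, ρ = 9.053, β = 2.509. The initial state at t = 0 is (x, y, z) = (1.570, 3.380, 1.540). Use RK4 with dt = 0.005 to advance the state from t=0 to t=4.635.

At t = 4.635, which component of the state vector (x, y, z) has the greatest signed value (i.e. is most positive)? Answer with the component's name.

t=0.000: state=(1.570, 3.380, 1.540)
step 1 (dt=0.005): k1=(18.100, 8.415, 1.443), k2=(17.858, 8.729, 1.621), k3=(17.872, 8.722, 1.619), k4=(17.643, 9.030, 1.797); state += dt/6·(k1+2k2+2k3+k4)
t=0.005: state=(1.659, 3.424, 1.548)
t=0.010: state=(1.747, 3.470, 1.558)
t=0.015: state=(1.832, 3.520, 1.570)
continuing one RK4 step at a time; state shown every 40 steps (Δt=0.2):
t=0.200: state=(4.842, 6.639, 3.659)
t=0.400: state=(7.515, 7.636, 10.359)
t=0.600: state=(4.915, 3.039, 11.580)
t=0.800: state=(2.434, 1.877, 8.177)
t=1.000: state=(2.209, 2.437, 5.673)
t=1.200: state=(3.180, 3.913, 4.770)
t=1.400: state=(4.992, 5.952, 6.202)
t=1.600: state=(6.100, 6.015, 9.459)
t=1.800: state=(4.809, 3.903, 9.997)
t=2.000: state=(3.471, 3.125, 8.159)
t=2.200: state=(3.390, 3.612, 6.678)
t=2.400: state=(4.189, 4.713, 6.537)
t=2.600: state=(5.153, 5.483, 7.861)
t=2.800: state=(5.188, 4.899, 9.133)
t=3.000: state=(4.378, 3.979, 8.804)
t=3.200: state=(3.893, 3.828, 7.775)
t=3.400: state=(4.079, 4.301, 7.222)
t=3.600: state=(4.617, 4.881, 7.557)
t=3.800: state=(4.927, 4.938, 8.351)
t=4.000: state=(4.683, 4.471, 8.631)
t=4.200: state=(4.288, 4.146, 8.214)
t=4.400: state=(4.194, 4.242, 7.728)
t=4.600: state=(4.415, 4.564, 7.661)
t=4.635: state=(4.467, 4.616, 7.700)
compare at T: x=4.467, y=4.616, z=7.700

largest component: z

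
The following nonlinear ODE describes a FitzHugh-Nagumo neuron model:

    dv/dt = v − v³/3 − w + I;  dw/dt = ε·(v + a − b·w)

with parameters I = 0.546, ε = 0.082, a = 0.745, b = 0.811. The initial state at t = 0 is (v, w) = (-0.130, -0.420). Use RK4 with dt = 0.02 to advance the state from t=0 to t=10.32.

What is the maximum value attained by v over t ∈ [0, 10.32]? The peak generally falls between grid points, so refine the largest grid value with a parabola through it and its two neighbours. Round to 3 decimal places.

t=0.000: state=(-0.130, -0.420)
step 1 (dt=0.02): k1=(0.837, 0.078), k2=(0.844, 0.079), k3=(0.844, 0.079), k4=(0.852, 0.080); state += dt/6·(k1+2k2+2k3+k4)
t=0.020: state=(-0.113, -0.418)
t=0.040: state=(-0.096, -0.417)
t=0.060: state=(-0.078, -0.415)
continuing one RK4 step at a time; state shown every 25 steps (Δt=0.5):
t=0.500: state=(0.397, -0.372)
t=1.000: state=(1.127, -0.299)
t=1.500: state=(1.719, -0.200)
t=2.000: state=(1.931, -0.089)
t=2.500: state=(1.957, 0.023)
t=3.000: state=(1.934, 0.130)
t=3.500: state=(1.900, 0.233)
t=4.000: state=(1.862, 0.332)
t=4.500: state=(1.824, 0.425)
t=5.000: state=(1.785, 0.514)
t=5.500: state=(1.745, 0.599)
t=6.000: state=(1.705, 0.679)
t=6.500: state=(1.665, 0.754)
t=7.000: state=(1.624, 0.826)
t=7.500: state=(1.582, 0.894)
t=8.000: state=(1.539, 0.957)
t=8.500: state=(1.495, 1.017)
t=9.000: state=(1.449, 1.073)
t=9.500: state=(1.402, 1.126)
t=10.000: state=(1.353, 1.175)
t=10.320: state=(1.320, 1.204)
largest grid value and its neighbours: v(2.380)=1.95816, v(2.400)=1.95822, v(2.420)=1.95819
parabola through these three points peaks at t≈2.404 with v≈1.95822

max v = 1.958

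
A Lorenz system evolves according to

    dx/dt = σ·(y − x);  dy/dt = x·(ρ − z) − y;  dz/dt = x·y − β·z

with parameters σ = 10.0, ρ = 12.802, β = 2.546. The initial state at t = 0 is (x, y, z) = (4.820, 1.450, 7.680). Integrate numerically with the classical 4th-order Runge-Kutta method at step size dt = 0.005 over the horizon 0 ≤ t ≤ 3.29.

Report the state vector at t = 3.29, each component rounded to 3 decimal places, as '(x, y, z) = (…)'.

(x, y, z) = (6.331, 6.431, 12.382)

t=0.000: state=(4.820, 1.450, 7.680)
step 1 (dt=0.005): k1=(-33.700, 23.238, -12.564), k2=(-32.277, 22.897, -12.331), k3=(-32.321, 22.914, -12.332), k4=(-30.938, 22.583, -12.108); state += dt/6·(k1+2k2+2k3+k4)
t=0.005: state=(4.658, 1.565, 7.618)
t=0.010: state=(4.510, 1.676, 7.559)
t=0.015: state=(4.375, 1.784, 7.501)
continuing one RK4 step at a time; state shown every 40 steps (Δt=0.2):
t=0.200: state=(4.039, 5.180, 6.643)
t=0.400: state=(7.239, 8.756, 10.693)
t=0.600: state=(7.176, 5.523, 15.711)
t=0.800: state=(3.857, 2.814, 12.531)
t=1.000: state=(3.270, 3.598, 9.125)
t=1.200: state=(4.846, 6.028, 8.535)
t=1.400: state=(7.115, 7.754, 12.215)
t=1.600: state=(6.235, 4.990, 14.423)
t=1.800: state=(4.165, 3.620, 11.811)
t=2.000: state=(4.154, 4.617, 9.619)
t=2.200: state=(5.666, 6.564, 10.178)
t=2.400: state=(6.732, 6.647, 13.060)
t=2.600: state=(5.492, 4.656, 13.248)
t=2.800: state=(4.434, 4.301, 11.196)
t=3.000: state=(4.896, 5.421, 10.202)
t=3.200: state=(6.064, 6.532, 11.462)
t=3.290: state=(6.331, 6.431, 12.382)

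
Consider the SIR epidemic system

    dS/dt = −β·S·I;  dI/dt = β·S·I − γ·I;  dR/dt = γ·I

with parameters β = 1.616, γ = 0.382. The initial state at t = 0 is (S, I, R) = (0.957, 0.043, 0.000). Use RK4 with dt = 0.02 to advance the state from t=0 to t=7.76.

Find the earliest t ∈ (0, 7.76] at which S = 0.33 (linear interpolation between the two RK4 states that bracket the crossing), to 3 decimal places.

t=0.000: state=(0.957, 0.043, 0.000)
step 1 (dt=0.02): k1=(-0.067, 0.050, 0.016), k2=(-0.067, 0.051, 0.017), k3=(-0.067, 0.051, 0.017), k4=(-0.068, 0.051, 0.017); state += dt/6·(k1+2k2+2k3+k4)
t=0.020: state=(0.956, 0.044, 0.000)
t=0.040: state=(0.954, 0.045, 0.001)
t=0.060: state=(0.953, 0.046, 0.001)
continuing one RK4 step at a time; state shown every 25 steps (Δt=0.5):
t=0.500: state=(0.913, 0.076, 0.011)
t=1.000: state=(0.842, 0.127, 0.030)
t=1.500: state=(0.739, 0.200, 0.061)
t=2.000: state=(0.608, 0.285, 0.107)
t=2.500: state=(0.467, 0.363, 0.170)
t=3.000: state=(0.340, 0.415, 0.244)
t=3.040: state=(0.331, 0.418, 0.251)
next step: t=3.060: state=(0.327, 0.419, 0.254) — S has crossed 0.33
linear interpolation between t=3.040 (0.33127) and t=3.060 (0.32682) → t≈3.046

t = 3.046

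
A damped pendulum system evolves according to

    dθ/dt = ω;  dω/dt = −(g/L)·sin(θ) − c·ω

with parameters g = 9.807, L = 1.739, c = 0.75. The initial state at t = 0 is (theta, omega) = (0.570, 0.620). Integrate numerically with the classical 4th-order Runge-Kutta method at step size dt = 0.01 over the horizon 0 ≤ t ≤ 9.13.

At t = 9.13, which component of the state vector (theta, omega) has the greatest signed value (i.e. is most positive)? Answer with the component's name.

largest component: theta

t=0.000: state=(0.570, 0.620)
step 1 (dt=0.01): k1=(0.620, -3.508), k2=(0.602, -3.510), k3=(0.602, -3.509), k4=(0.585, -3.510); state += dt/6·(k1+2k2+2k3+k4)
t=0.010: state=(0.576, 0.585)
t=0.020: state=(0.582, 0.550)
t=0.030: state=(0.587, 0.515)
continuing one RK4 step at a time; state shown every 50 steps (Δt=0.5):
t=0.500: state=(0.475, -0.865)
t=1.000: state=(-0.068, -1.041)
t=1.500: state=(-0.371, -0.092)
t=2.000: state=(-0.198, 0.654)
t=2.500: state=(0.125, 0.495)
t=3.000: state=(0.217, -0.128)
t=3.500: state=(0.055, -0.424)
t=4.000: state=(-0.114, -0.186)
t=4.500: state=(-0.111, 0.171)
t=5.000: state=(0.006, 0.238)
t=5.500: state=(0.081, 0.036)
t=6.000: state=(0.048, -0.141)
t=6.500: state=(-0.025, -0.115)
t=7.000: state=(-0.049, 0.022)
t=7.500: state=(-0.014, 0.094)
t=8.000: state=(0.024, 0.045)
t=8.500: state=(0.025, -0.036)
t=9.000: state=(-0.000, -0.054)
t=9.130: state=(-0.007, -0.046)
compare at T: theta=-0.007, omega=-0.046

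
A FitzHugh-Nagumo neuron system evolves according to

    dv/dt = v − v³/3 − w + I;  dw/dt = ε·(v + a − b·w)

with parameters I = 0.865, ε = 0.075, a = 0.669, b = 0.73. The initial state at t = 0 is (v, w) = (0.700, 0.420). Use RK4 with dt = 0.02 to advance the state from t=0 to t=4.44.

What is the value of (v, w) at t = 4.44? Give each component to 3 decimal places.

t=0.000: state=(0.700, 0.420)
step 1 (dt=0.02): k1=(1.031, 0.080), k2=(1.035, 0.080), k3=(1.035, 0.080), k4=(1.039, 0.081); state += dt/6·(k1+2k2+2k3+k4)
t=0.020: state=(0.721, 0.422)
t=0.040: state=(0.742, 0.423)
t=0.060: state=(0.763, 0.425)
continuing one RK4 step at a time; state shown every 10 steps (Δt=0.2):
t=0.200: state=(0.913, 0.437)
t=0.400: state=(1.129, 0.458)
t=0.600: state=(1.329, 0.481)
t=0.800: state=(1.497, 0.507)
t=1.000: state=(1.623, 0.535)
t=1.200: state=(1.710, 0.564)
t=1.400: state=(1.764, 0.594)
t=1.600: state=(1.795, 0.624)
t=1.800: state=(1.810, 0.654)
t=2.000: state=(1.814, 0.684)
t=2.200: state=(1.813, 0.713)
t=2.400: state=(1.807, 0.743)
t=2.600: state=(1.798, 0.771)
t=2.800: state=(1.788, 0.800)
t=3.000: state=(1.777, 0.828)
t=3.200: state=(1.766, 0.855)
t=3.400: state=(1.754, 0.882)
t=3.600: state=(1.741, 0.908)
t=3.800: state=(1.729, 0.934)
t=4.000: state=(1.716, 0.960)
t=4.200: state=(1.703, 0.985)
t=4.400: state=(1.691, 1.009)
t=4.440: state=(1.688, 1.014)

(v, w) = (1.688, 1.014)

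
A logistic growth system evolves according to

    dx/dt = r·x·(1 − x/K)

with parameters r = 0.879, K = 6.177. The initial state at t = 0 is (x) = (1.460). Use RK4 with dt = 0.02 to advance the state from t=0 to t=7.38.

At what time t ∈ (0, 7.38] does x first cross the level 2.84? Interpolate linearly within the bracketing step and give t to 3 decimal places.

t = 1.151

t=0.000: state=(1.460)
step 1 (dt=0.02): k1=(0.980), k2=(0.985), k3=(0.985), k4=(0.989); state += dt/6·(k1+2k2+2k3+k4)
t=0.020: state=(1.480)
t=0.040: state=(1.500)
t=0.060: state=(1.520)
continuing one RK4 step at a time; state shown every 25 steps (Δt=0.5):
t=0.500: state=(2.004)
t=1.000: state=(2.638)
t=1.140: state=(2.826)
next step: t=1.160: state=(2.853) — x has crossed 2.84
linear interpolation between t=1.140 (2.82557) and t=1.160 (2.85254) → t≈1.151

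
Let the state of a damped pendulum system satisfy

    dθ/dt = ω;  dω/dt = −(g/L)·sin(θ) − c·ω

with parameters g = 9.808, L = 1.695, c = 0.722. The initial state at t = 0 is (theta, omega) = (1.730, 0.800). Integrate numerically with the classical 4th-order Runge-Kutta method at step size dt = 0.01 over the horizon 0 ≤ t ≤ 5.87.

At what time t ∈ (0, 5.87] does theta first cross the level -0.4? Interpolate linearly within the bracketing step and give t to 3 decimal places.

t = 1.200

t=0.000: state=(1.730, 0.800)
step 1 (dt=0.01): k1=(0.800, -6.291), k2=(0.769, -6.264), k3=(0.769, -6.265), k4=(0.737, -6.238); state += dt/6·(k1+2k2+2k3+k4)
t=0.010: state=(1.738, 0.737)
t=0.020: state=(1.745, 0.675)
t=0.030: state=(1.751, 0.614)
continuing one RK4 step at a time; state shown every 20 steps (Δt=0.2):
t=0.200: state=(1.771, -0.364)
t=0.400: state=(1.594, -1.382)
t=0.600: state=(1.227, -2.256)
t=0.800: state=(0.711, -2.833)
t=1.000: state=(0.130, -2.880)
t=1.190: state=(-0.377, -2.371)
next step: t=1.200: state=(-0.400, -2.332) — theta has crossed -0.4
linear interpolation between t=1.190 (-0.37688) and t=1.200 (-0.40040) → t≈1.200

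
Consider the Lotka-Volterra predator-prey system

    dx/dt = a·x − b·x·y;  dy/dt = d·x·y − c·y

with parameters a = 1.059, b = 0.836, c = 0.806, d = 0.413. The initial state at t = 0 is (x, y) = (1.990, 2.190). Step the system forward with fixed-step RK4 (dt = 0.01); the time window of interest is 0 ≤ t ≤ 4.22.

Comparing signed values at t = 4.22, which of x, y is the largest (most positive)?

largest component: x

t=0.000: state=(1.990, 2.190)
step 1 (dt=0.01): k1=(-1.536, 0.035), k2=(-1.530, 0.028), k3=(-1.530, 0.028), k4=(-1.525, 0.021); state += dt/6·(k1+2k2+2k3+k4)
t=0.010: state=(1.975, 2.190)
t=0.020: state=(1.960, 2.190)
t=0.030: state=(1.944, 2.190)
continuing one RK4 step at a time; state shown every 20 steps (Δt=0.2):
t=0.200: state=(1.707, 2.171)
t=0.400: state=(1.475, 2.106)
t=0.600: state=(1.291, 2.009)
t=0.800: state=(1.152, 1.891)
t=1.000: state=(1.049, 1.762)
t=1.200: state=(0.976, 1.630)
t=1.400: state=(0.929, 1.501)
t=1.600: state=(0.902, 1.378)
t=1.800: state=(0.894, 1.263)
t=2.000: state=(0.903, 1.157)
t=2.200: state=(0.927, 1.062)
t=2.400: state=(0.966, 0.978)
t=2.600: state=(1.021, 0.903)
t=2.800: state=(1.091, 0.839)
t=3.000: state=(1.177, 0.784)
t=3.200: state=(1.281, 0.738)
t=3.400: state=(1.404, 0.702)
t=3.600: state=(1.547, 0.675)
t=3.800: state=(1.711, 0.657)
t=4.000: state=(1.896, 0.649)
t=4.200: state=(2.102, 0.651)
t=4.220: state=(2.124, 0.652)
compare at T: x=2.124, y=0.652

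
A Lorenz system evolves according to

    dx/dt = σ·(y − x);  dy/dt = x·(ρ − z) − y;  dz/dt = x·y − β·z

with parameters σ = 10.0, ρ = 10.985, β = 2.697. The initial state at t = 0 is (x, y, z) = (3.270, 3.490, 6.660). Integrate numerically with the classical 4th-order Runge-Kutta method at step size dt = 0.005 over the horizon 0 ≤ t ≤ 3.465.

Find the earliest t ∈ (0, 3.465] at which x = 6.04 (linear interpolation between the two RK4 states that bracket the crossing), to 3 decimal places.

t=0.000: state=(3.270, 3.490, 6.660)
step 1 (dt=0.005): k1=(2.200, 10.653, -6.550), k2=(2.411, 10.704, -6.399), k3=(2.407, 10.704, -6.398), k4=(2.615, 10.756, -6.246); state += dt/6·(k1+2k2+2k3+k4)
t=0.005: state=(3.282, 3.544, 6.628)
t=0.010: state=(3.296, 3.598, 6.598)
t=0.015: state=(3.312, 3.652, 6.569)
continuing one RK4 step at a time; state shown every 40 steps (Δt=0.2):
t=0.200: state=(4.868, 6.052, 6.911)
t=0.295: state=(6.015, 7.164, 8.417)
next step: t=0.300: state=(6.072, 7.204, 8.520) — x has crossed 6.04
linear interpolation between t=0.295 (6.01490) and t=0.300 (6.07194) → t≈0.297

t = 0.297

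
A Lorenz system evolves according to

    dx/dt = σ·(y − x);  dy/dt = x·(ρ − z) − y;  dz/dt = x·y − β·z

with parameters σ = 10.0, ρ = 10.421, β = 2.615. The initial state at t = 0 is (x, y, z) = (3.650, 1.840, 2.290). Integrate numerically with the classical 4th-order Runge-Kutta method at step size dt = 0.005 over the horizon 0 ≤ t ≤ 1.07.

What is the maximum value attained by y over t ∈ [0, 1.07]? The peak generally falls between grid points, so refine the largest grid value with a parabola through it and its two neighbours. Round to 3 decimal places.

t=0.000: state=(3.650, 1.840, 2.290)
step 1 (dt=0.005): k1=(-18.100, 27.838, 0.728), k2=(-16.952, 27.394, 0.891), k3=(-16.991, 27.417, 0.891), k4=(-15.880, 26.994, 1.048); state += dt/6·(k1+2k2+2k3+k4)
t=0.005: state=(3.565, 1.977, 2.294)
t=0.010: state=(3.491, 2.110, 2.300)
t=0.015: state=(3.427, 2.240, 2.308)
continuing one RK4 step at a time; state shown every 10 steps (Δt=0.05):
t=0.050: state=(3.209, 3.075, 2.399)
t=0.100: state=(3.393, 4.183, 2.664)
t=0.150: state=(3.944, 5.318, 3.153)
t=0.200: state=(4.737, 6.509, 3.973)
t=0.250: state=(5.686, 7.673, 5.229)
t=0.300: state=(6.679, 8.607, 6.967)
t=0.350: state=(7.547, 9.017, 9.084)
t=0.400: state=(8.076, 8.661, 11.248)
t=0.450: state=(8.089, 7.543, 12.973)
t=0.500: state=(7.551, 5.995, 13.878)
t=0.550: state=(6.608, 4.477, 13.912)
t=0.600: state=(5.506, 3.304, 13.301)
t=0.650: state=(4.466, 2.553, 12.345)
t=0.700: state=(3.619, 2.153, 11.271)
t=0.750: state=(3.002, 1.996, 10.206)
t=0.800: state=(2.602, 1.995, 9.214)
t=0.850: state=(2.383, 2.098, 8.322)
t=0.900: state=(2.307, 2.281, 7.541)
t=0.950: state=(2.349, 2.534, 6.878)
t=1.000: state=(2.489, 2.861, 6.340)
t=1.050: state=(2.719, 3.266, 5.936)
t=1.070: state=(2.835, 3.451, 5.815)
largest grid value and its neighbours: y(0.350)=9.01721, y(0.355)=9.01860, y(0.360)=9.01194
parabola through these three points peaks at t≈0.353 with y≈9.01903

max y = 9.019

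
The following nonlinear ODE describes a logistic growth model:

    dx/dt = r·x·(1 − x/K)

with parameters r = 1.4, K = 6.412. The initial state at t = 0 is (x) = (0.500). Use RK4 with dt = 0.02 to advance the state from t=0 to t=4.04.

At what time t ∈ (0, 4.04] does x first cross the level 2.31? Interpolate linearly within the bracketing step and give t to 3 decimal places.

t=0.000: state=(0.500)
step 1 (dt=0.02): k1=(0.645), k2=(0.653), k3=(0.653), k4=(0.661); state += dt/6·(k1+2k2+2k3+k4)
t=0.020: state=(0.513)
t=0.040: state=(0.526)
t=0.060: state=(0.540)
continuing one RK4 step at a time; state shown every 10 steps (Δt=0.2):
t=0.200: state=(0.645)
t=0.400: state=(0.827)
t=0.600: state=(1.050)
t=0.800: state=(1.320)
t=1.000: state=(1.637)
t=1.200: state=(2.001)
t=1.340: state=(2.281)
next step: t=1.360: state=(2.322) — x has crossed 2.31
linear interpolation between t=1.340 (2.28067) and t=1.360 (2.32198) → t≈1.354

t = 1.354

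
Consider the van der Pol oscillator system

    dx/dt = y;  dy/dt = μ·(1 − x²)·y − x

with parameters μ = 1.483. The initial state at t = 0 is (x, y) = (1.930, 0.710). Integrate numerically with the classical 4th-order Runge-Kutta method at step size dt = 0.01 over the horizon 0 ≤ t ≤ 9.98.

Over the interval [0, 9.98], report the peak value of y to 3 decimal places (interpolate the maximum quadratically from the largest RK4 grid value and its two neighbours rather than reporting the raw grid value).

max y = 3.204

t=0.000: state=(1.930, 0.710)
step 1 (dt=0.01): k1=(0.710, -4.799), k2=(0.686, -4.720), k3=(0.686, -4.721), k4=(0.663, -4.641); state += dt/6·(k1+2k2+2k3+k4)
t=0.010: state=(1.937, 0.663)
t=0.020: state=(1.943, 0.617)
t=0.030: state=(1.949, 0.573)
continuing one RK4 step at a time; state shown every 50 steps (Δt=0.5):
t=0.500: state=(1.941, -0.324)
t=1.000: state=(1.729, -0.499)
t=1.500: state=(1.444, -0.652)
t=2.000: state=(1.054, -0.950)
t=2.500: state=(0.416, -1.737)
t=3.000: state=(-0.841, -3.199)
t=3.500: state=(-1.948, -0.727)
t=4.000: state=(-1.960, 0.323)
t=4.500: state=(-1.750, 0.492)
t=5.000: state=(-1.470, 0.637)
t=5.500: state=(-1.091, 0.916)
t=6.000: state=(-0.483, 1.640)
t=6.500: state=(0.715, 3.156)
t=7.000: state=(1.915, 0.937)
t=7.500: state=(1.973, -0.298)
t=8.000: state=(1.769, -0.482)
t=8.500: state=(1.495, -0.622)
t=9.000: state=(1.127, -0.884)
t=9.500: state=(0.547, -1.550)
t=9.980: state=(-0.529, -3.026)
largest grid value and its neighbours: y(6.550)=3.20304, y(6.560)=3.20401, y(6.570)=3.20189
parabola through these three points peaks at t≈6.558 with y≈3.20406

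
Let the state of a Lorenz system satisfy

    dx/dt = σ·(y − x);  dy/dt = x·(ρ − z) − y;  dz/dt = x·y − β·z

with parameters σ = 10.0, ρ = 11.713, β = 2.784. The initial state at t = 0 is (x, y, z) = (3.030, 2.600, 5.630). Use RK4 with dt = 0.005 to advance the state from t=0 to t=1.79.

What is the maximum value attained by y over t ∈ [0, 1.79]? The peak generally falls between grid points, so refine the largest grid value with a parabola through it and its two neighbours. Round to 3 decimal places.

max y = 8.879

t=0.000: state=(3.030, 2.600, 5.630)
step 1 (dt=0.005): k1=(-4.300, 15.831, -7.796), k2=(-3.797, 15.785, -7.650), k3=(-3.810, 15.792, -7.648), k4=(-3.320, 15.752, -7.501); state += dt/6·(k1+2k2+2k3+k4)
t=0.005: state=(3.011, 2.679, 5.592)
t=0.010: state=(2.997, 2.758, 5.555)
t=0.015: state=(2.987, 2.836, 5.520)
continuing one RK4 step at a time; state shown every 20 steps (Δt=0.1):
t=0.100: state=(3.345, 4.222, 5.191)
t=0.200: state=(4.602, 6.186, 5.744)
t=0.300: state=(6.368, 8.193, 7.871)
t=0.400: state=(7.867, 8.798, 11.456)
t=0.500: state=(7.869, 6.916, 14.269)
t=0.600: state=(6.289, 4.365, 14.264)
t=0.700: state=(4.518, 3.054, 12.469)
t=0.800: state=(3.479, 2.858, 10.424)
t=0.900: state=(3.213, 3.265, 8.759)
t=1.000: state=(3.526, 4.082, 7.698)
t=1.100: state=(4.294, 5.258, 7.422)
t=1.200: state=(5.399, 6.597, 8.154)
t=1.300: state=(6.537, 7.509, 9.930)
t=1.400: state=(7.123, 7.235, 12.033)
t=1.500: state=(6.725, 5.881, 13.128)
t=1.600: state=(5.670, 4.539, 12.726)
t=1.700: state=(4.679, 3.894, 11.488)
t=1.790: state=(4.185, 3.874, 10.285)
largest grid value and its neighbours: y(0.370)=8.87393, y(0.375)=8.87862, y(0.380)=8.87646
parabola through these three points peaks at t≈0.376 with y≈8.87874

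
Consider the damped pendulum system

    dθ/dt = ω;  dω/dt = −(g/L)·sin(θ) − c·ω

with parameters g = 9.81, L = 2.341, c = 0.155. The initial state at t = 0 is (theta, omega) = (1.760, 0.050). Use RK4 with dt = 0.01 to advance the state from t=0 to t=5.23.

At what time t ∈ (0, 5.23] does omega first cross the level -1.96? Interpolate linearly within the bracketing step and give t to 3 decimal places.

t = 0.503

t=0.000: state=(1.760, 0.050)
step 1 (dt=0.01): k1=(0.050, -4.123), k2=(0.029, -4.120), k3=(0.029, -4.120), k4=(0.009, -4.117); state += dt/6·(k1+2k2+2k3+k4)
t=0.010: state=(1.760, 0.009)
t=0.020: state=(1.760, -0.032)
t=0.030: state=(1.760, -0.073)
continuing one RK4 step at a time; state shown every 20 steps (Δt=0.2):
t=0.200: state=(1.688, -0.765)
t=0.400: state=(1.455, -1.565)
t=0.500: state=(1.279, -1.948)
next step: t=0.510: state=(1.259, -1.985) — omega has crossed -1.96
linear interpolation between t=0.500 (-1.94792) and t=0.510 (-1.98489) → t≈0.503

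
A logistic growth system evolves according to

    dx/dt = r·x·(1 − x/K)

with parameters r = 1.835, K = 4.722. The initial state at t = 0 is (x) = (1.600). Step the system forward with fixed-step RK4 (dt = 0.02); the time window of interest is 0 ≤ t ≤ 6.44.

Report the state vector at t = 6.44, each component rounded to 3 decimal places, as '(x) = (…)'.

(x) = (4.722)

t=0.000: state=(1.600)
step 1 (dt=0.02): k1=(1.941), k2=(1.953), k3=(1.953), k4=(1.964); state += dt/6·(k1+2k2+2k3+k4)
t=0.020: state=(1.639)
t=0.040: state=(1.679)
t=0.060: state=(1.718)
continuing one RK4 step at a time; state shown every 25 steps (Δt=0.5):
t=0.500: state=(2.653)
t=1.000: state=(3.601)
t=1.500: state=(4.199)
t=2.000: state=(4.498)
t=2.500: state=(4.630)
t=3.000: state=(4.685)
t=3.500: state=(4.707)
t=4.000: state=(4.716)
t=4.500: state=(4.720)
t=5.000: state=(4.721)
t=5.500: state=(4.722)
t=6.000: state=(4.722)
t=6.440: state=(4.722)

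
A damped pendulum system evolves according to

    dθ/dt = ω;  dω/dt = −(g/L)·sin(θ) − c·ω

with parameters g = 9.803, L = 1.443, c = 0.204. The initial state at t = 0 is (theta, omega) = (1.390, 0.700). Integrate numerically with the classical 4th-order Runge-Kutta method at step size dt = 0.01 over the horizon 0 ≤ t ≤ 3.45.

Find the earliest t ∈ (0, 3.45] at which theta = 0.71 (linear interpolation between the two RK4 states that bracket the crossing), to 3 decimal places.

t = 0.581

t=0.000: state=(1.390, 0.700)
step 1 (dt=0.01): k1=(0.700, -6.826), k2=(0.666, -6.823), k3=(0.666, -6.823), k4=(0.632, -6.820); state += dt/6·(k1+2k2+2k3+k4)
t=0.010: state=(1.397, 0.632)
t=0.020: state=(1.403, 0.564)
t=0.030: state=(1.408, 0.496)
continuing one RK4 step at a time; state shown every 20 steps (Δt=0.2):
t=0.200: state=(1.395, -0.643)
t=0.400: state=(1.139, -1.892)
t=0.580: state=(0.713, -2.784)
next step: t=0.590: state=(0.685, -2.822) — theta has crossed 0.71
linear interpolation between t=0.580 (0.71278) and t=0.590 (0.68475) → t≈0.581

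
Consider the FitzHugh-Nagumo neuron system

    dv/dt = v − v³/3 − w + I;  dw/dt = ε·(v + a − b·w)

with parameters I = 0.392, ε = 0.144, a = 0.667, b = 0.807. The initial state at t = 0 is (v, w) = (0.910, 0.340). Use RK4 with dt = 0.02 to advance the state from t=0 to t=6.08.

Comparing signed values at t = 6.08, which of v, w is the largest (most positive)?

largest component: w

t=0.000: state=(0.910, 0.340)
step 1 (dt=0.02): k1=(0.711, 0.188), k2=(0.710, 0.188), k3=(0.710, 0.188), k4=(0.709, 0.189); state += dt/6·(k1+2k2+2k3+k4)
t=0.020: state=(0.924, 0.344)
t=0.040: state=(0.938, 0.348)
t=0.060: state=(0.952, 0.351)
continuing one RK4 step at a time; state shown every 10 steps (Δt=0.2):
t=0.200: state=(1.049, 0.379)
t=0.400: state=(1.178, 0.421)
t=0.600: state=(1.289, 0.466)
t=0.800: state=(1.378, 0.512)
t=1.000: state=(1.444, 0.559)
t=1.200: state=(1.488, 0.607)
t=1.400: state=(1.515, 0.655)
t=1.600: state=(1.527, 0.702)
t=1.800: state=(1.528, 0.749)
t=2.000: state=(1.520, 0.794)
t=2.200: state=(1.507, 0.838)
t=2.400: state=(1.489, 0.880)
t=2.600: state=(1.468, 0.921)
t=2.800: state=(1.443, 0.960)
t=3.000: state=(1.417, 0.998)
t=3.200: state=(1.389, 1.034)
t=3.400: state=(1.359, 1.068)
t=3.600: state=(1.327, 1.101)
t=3.800: state=(1.294, 1.132)
t=4.000: state=(1.260, 1.161)
t=4.200: state=(1.224, 1.189)
t=4.400: state=(1.186, 1.215)
t=4.600: state=(1.147, 1.239)
t=4.800: state=(1.105, 1.262)
t=5.000: state=(1.061, 1.283)
t=5.200: state=(1.014, 1.302)
t=5.400: state=(0.963, 1.319)
t=5.600: state=(0.909, 1.334)
t=5.800: state=(0.849, 1.348)
t=6.000: state=(0.784, 1.359)
t=6.080: state=(0.756, 1.363)
compare at T: v=0.756, w=1.363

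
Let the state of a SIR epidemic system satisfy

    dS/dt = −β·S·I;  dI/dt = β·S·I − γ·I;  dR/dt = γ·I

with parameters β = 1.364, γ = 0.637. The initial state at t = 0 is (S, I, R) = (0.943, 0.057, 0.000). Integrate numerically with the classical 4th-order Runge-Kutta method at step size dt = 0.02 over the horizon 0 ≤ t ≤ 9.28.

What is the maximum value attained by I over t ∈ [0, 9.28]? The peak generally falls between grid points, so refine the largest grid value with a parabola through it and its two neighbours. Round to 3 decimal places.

t=0.000: state=(0.943, 0.057, 0.000)
step 1 (dt=0.02): k1=(-0.073, 0.037, 0.036), k2=(-0.074, 0.037, 0.037), k3=(-0.074, 0.037, 0.037), k4=(-0.074, 0.037, 0.037); state += dt/6·(k1+2k2+2k3+k4)
t=0.020: state=(0.942, 0.058, 0.001)
t=0.040: state=(0.940, 0.058, 0.001)
t=0.060: state=(0.939, 0.059, 0.002)
continuing one RK4 step at a time; state shown every 25 steps (Δt=0.5):
t=0.500: state=(0.901, 0.078, 0.021)
t=1.000: state=(0.847, 0.103, 0.050)
t=1.500: state=(0.783, 0.130, 0.087)
t=2.000: state=(0.709, 0.158, 0.133)
t=2.500: state=(0.632, 0.181, 0.187)
t=3.000: state=(0.555, 0.197, 0.248)
t=3.500: state=(0.484, 0.205, 0.312)
t=4.000: state=(0.421, 0.202, 0.377)
t=4.500: state=(0.368, 0.192, 0.440)
t=5.000: state=(0.324, 0.177, 0.499)
t=5.500: state=(0.289, 0.159, 0.552)
t=6.000: state=(0.261, 0.139, 0.600)
t=6.500: state=(0.239, 0.120, 0.641)
t=7.000: state=(0.222, 0.102, 0.676)
t=7.500: state=(0.208, 0.086, 0.706)
t=8.000: state=(0.197, 0.072, 0.731)
t=8.500: state=(0.188, 0.059, 0.752)
t=9.000: state=(0.182, 0.049, 0.769)
t=9.280: state=(0.178, 0.044, 0.778)
largest grid value and its neighbours: I(3.600)=0.20480, I(3.620)=0.20482, I(3.640)=0.20481
parabola through these three points peaks at t≈3.625 with I≈0.20482

max I = 0.205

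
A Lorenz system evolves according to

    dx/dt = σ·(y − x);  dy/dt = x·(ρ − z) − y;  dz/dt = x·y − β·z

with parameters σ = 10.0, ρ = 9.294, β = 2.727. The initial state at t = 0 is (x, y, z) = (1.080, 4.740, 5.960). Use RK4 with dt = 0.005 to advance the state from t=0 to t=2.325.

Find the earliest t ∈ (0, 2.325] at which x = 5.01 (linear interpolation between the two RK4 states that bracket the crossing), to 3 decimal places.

t=0.000: state=(1.080, 4.740, 5.960)
step 1 (dt=0.005): k1=(36.600, -1.139, -11.134), k2=(35.657, -0.799, -10.627), k3=(35.689, -0.809, -10.641), k4=(34.775, -0.473, -10.148); state += dt/6·(k1+2k2+2k3+k4)
t=0.005: state=(1.258, 4.736, 5.907)
t=0.010: state=(1.428, 4.735, 5.858)
t=0.015: state=(1.589, 4.738, 5.815)
continuing one RK4 step at a time; state shown every 20 steps (Δt=0.1):
t=0.100: state=(3.498, 5.147, 5.615)
t=0.200: state=(4.855, 6.007, 6.362)
t=0.210: state=(4.969, 6.088, 6.484)
next step: t=0.215: state=(5.024, 6.127, 6.548) — x has crossed 5.01
linear interpolation between t=0.210 (4.96879) and t=0.215 (5.02433) → t≈0.214

t = 0.214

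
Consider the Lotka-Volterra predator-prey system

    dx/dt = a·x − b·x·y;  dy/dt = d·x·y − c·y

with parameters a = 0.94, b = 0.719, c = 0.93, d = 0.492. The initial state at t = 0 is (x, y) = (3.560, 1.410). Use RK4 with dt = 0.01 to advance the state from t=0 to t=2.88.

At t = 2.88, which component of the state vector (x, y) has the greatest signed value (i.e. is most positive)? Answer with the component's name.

t=0.000: state=(3.560, 1.410)
step 1 (dt=0.01): k1=(-0.263, 1.158), k2=(-0.277, 1.162), k3=(-0.277, 1.162), k4=(-0.292, 1.166); state += dt/6·(k1+2k2+2k3+k4)
t=0.010: state=(3.557, 1.422)
t=0.020: state=(3.554, 1.433)
t=0.030: state=(3.551, 1.445)
continuing one RK4 step at a time; state shown every 10 steps (Δt=0.1):
t=0.100: state=(3.519, 1.529)
t=0.200: state=(3.448, 1.654)
t=0.300: state=(3.347, 1.782)
t=0.400: state=(3.220, 1.908)
t=0.500: state=(3.071, 2.030)
t=0.600: state=(2.903, 2.143)
t=0.700: state=(2.724, 2.243)
t=0.800: state=(2.539, 2.326)
t=0.900: state=(2.354, 2.390)
t=1.000: state=(2.174, 2.435)
t=1.100: state=(2.003, 2.458)
t=1.200: state=(1.843, 2.462)
t=1.300: state=(1.697, 2.447)
t=1.400: state=(1.565, 2.416)
t=1.500: state=(1.447, 2.371)
t=1.600: state=(1.343, 2.314)
t=1.700: state=(1.253, 2.247)
t=1.800: state=(1.174, 2.173)
t=1.900: state=(1.106, 2.095)
t=2.000: state=(1.048, 2.012)
t=2.100: state=(0.999, 1.928)
t=2.200: state=(0.959, 1.844)
t=2.300: state=(0.925, 1.760)
t=2.400: state=(0.898, 1.677)
t=2.500: state=(0.877, 1.596)
t=2.600: state=(0.862, 1.518)
t=2.700: state=(0.851, 1.443)
t=2.800: state=(0.845, 1.371)
t=2.880: state=(0.843, 1.315)
compare at T: x=0.843, y=1.315

largest component: y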